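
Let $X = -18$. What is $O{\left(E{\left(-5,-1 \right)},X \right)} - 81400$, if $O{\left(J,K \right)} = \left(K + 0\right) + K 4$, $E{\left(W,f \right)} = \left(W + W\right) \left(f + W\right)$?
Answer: $-81490$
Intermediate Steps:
$E{\left(W,f \right)} = 2 W \left(W + f\right)$
$O{\left(J,K \right)} = 5 K$ ($O{\left(J,K \right)} = K + 4 K = 5 K$)
$O{\left(E{\left(-5,-1 \right)},X \right)} - 81400 = 5 \left(-18\right) - 81400 = -90 - 81400 = -81490$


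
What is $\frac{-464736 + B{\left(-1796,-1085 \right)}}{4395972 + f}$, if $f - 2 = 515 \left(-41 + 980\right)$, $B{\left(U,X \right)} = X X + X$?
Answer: $\frac{711404}{4879559} \approx 0.14579$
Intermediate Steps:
$B{\left(U,X \right)} = X + X^{2}$ ($B{\left(U,X \right)} = X^{2} + X = X + X^{2}$)
$f = 483587$ ($f = 2 + 515 \left(-41 + 980\right) = 2 + 515 \cdot 939 = 2 + 483585 = 483587$)
$\frac{-464736 + B{\left(-1796,-1085 \right)}}{4395972 + f} = \frac{-464736 - 1085 \left(1 - 1085\right)}{4395972 + 483587} = \frac{-464736 - -1176140}{4879559} = \left(-464736 + 1176140\right) \frac{1}{4879559} = 711404 \cdot \frac{1}{4879559} = \frac{711404}{4879559}$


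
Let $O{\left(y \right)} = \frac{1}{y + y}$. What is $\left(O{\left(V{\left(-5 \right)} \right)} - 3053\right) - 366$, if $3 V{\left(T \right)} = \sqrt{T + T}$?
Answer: $-3419 - \frac{3 i \sqrt{10}}{20} \approx -3419.0 - 0.47434 i$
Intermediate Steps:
$V{\left(T \right)} = \frac{\sqrt{2} \sqrt{T}}{3}$ ($V{\left(T \right)} = \frac{\sqrt{T + T}}{3} = \frac{\sqrt{2 T}}{3} = \frac{\sqrt{2} \sqrt{T}}{3}$)
$O{\left(y \right)} = \frac{1}{2 y}$
$\left(O{\left(V{\left(-5 \right)} \right)} - 3053\right) - 366 = \left(\frac{1}{2 \frac{\sqrt{2} \sqrt{-5}}{3}} - 3053\right) - 366 = \left(\frac{1}{2 \frac{\sqrt{2} i \sqrt{5}}{3}} - 3053\right) - 366 = \left(\frac{1}{2 \frac{i \sqrt{10}}{3}} - 3053\right) - 366 = \left(\frac{\left(- \frac{3}{10}\right) i \sqrt{10}}{2} - 3053\right) - 366 = \left(- \frac{3 i \sqrt{10}}{20} - 3053\right) - 366 = \left(-3053 - \frac{3 i \sqrt{10}}{20}\right) - 366 = -3419 - \frac{3 i \sqrt{10}}{20}$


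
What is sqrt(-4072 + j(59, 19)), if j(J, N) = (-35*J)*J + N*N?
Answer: I*sqrt(125546) ≈ 354.32*I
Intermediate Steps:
j(J, N) = N**2 - 35*J**2 (j(J, N) = -35*J**2 + N**2 = N**2 - 35*J**2)
sqrt(-4072 + j(59, 19)) = sqrt(-4072 + (19**2 - 35*59**2)) = sqrt(-4072 + (361 - 35*3481)) = sqrt(-4072 + (361 - 121835)) = sqrt(-4072 - 121474) = sqrt(-125546) = I*sqrt(125546)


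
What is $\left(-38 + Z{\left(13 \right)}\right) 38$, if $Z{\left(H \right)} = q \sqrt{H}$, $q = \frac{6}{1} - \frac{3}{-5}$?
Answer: $-1444 + \frac{1254 \sqrt{13}}{5} \approx -539.73$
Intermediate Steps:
$q = \frac{33}{5}$ ($q = 6 \cdot 1 - - \frac{3}{5} = 6 + \frac{3}{5} = \frac{33}{5} \approx 6.6$)
$Z{\left(H \right)} = \frac{33 \sqrt{H}}{5}$
$\left(-38 + Z{\left(13 \right)}\right) 38 = \left(-38 + \frac{33 \sqrt{13}}{5}\right) 38 = -1444 + \frac{1254 \sqrt{13}}{5}$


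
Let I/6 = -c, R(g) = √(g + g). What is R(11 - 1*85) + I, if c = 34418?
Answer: -206508 + 2*I*√37 ≈ -2.0651e+5 + 12.166*I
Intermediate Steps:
R(g) = √2*√g (R(g) = √(2*g) = √2*√g)
I = -206508 (I = 6*(-1*34418) = 6*(-34418) = -206508)
R(11 - 1*85) + I = √2*√(11 - 1*85) - 206508 = √2*√(11 - 85) - 206508 = √2*√(-74) - 206508 = √2*(I*√74) - 206508 = 2*I*√37 - 206508 = -206508 + 2*I*√37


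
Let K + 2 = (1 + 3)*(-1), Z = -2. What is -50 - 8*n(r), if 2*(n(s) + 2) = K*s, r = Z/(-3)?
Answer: -18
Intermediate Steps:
K = -6 (K = -2 + (1 + 3)*(-1) = -2 + 4*(-1) = -2 - 4 = -6)
r = ⅔ (r = -2/(-3) = -2*(-⅓) = ⅔ ≈ 0.66667)
n(s) = -2 - 3*s (n(s) = -2 + (-6*s)/2 = -2 - 3*s)
-50 - 8*n(r) = -50 - 8*(-2 - 3*⅔) = -50 - 8*(-2 - 2) = -50 - 8*(-4) = -50 + 32 = -18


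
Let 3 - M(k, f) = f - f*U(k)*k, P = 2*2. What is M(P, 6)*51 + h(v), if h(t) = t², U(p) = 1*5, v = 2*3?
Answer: 6003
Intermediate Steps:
v = 6
U(p) = 5
P = 4
M(k, f) = 3 - f + 5*f*k (M(k, f) = 3 - (f - f*5*k) = 3 - (f - 5*f*k) = 3 + (-f + 5*f*k) = 3 - f + 5*f*k)
M(P, 6)*51 + h(v) = (3 - 1*6 + 5*6*4)*51 + 6² = (3 - 6 + 120)*51 + 36 = 117*51 + 36 = 5967 + 36 = 6003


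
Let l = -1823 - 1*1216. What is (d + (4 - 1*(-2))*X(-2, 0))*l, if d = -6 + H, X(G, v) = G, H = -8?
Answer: 79014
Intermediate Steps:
d = -14 (d = -6 - 8 = -14)
l = -3039 (l = -1823 - 1216 = -3039)
(d + (4 - 1*(-2))*X(-2, 0))*l = (-14 + (4 - 1*(-2))*(-2))*(-3039) = (-14 + (4 + 2)*(-2))*(-3039) = (-14 + 6*(-2))*(-3039) = (-14 - 12)*(-3039) = -26*(-3039) = 79014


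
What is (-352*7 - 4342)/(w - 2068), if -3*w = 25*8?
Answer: 10209/3202 ≈ 3.1883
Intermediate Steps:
w = -200/3 (w = -25*8/3 = -⅓*200 = -200/3 ≈ -66.667)
(-352*7 - 4342)/(w - 2068) = (-352*7 - 4342)/(-200/3 - 2068) = (-2464 - 4342)/(-6404/3) = -6806*(-3/6404) = 10209/3202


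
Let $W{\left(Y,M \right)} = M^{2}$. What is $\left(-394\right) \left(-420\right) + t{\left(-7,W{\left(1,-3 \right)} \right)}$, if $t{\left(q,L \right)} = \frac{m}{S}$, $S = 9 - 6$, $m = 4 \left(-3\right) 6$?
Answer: $165456$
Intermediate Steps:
$m = -72$ ($m = \left(-12\right) 6 = -72$)
$S = 3$
$t{\left(q,L \right)} = -24$ ($t{\left(q,L \right)} = - \frac{72}{3} = \left(-72\right) \frac{1}{3} = -24$)
$\left(-394\right) \left(-420\right) + t{\left(-7,W{\left(1,-3 \right)} \right)} = \left(-394\right) \left(-420\right) - 24 = 165480 - 24 = 165456$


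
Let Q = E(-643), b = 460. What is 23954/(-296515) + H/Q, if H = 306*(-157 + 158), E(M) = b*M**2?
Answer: -455563764557/5639316190810 ≈ -0.080783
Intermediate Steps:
E(M) = 460*M**2
Q = 190186540 (Q = 460*(-643)**2 = 460*413449 = 190186540)
H = 306 (H = 306*1 = 306)
23954/(-296515) + H/Q = 23954/(-296515) + 306/190186540 = 23954*(-1/296515) + 306*(1/190186540) = -23954/296515 + 153/95093270 = -455563764557/5639316190810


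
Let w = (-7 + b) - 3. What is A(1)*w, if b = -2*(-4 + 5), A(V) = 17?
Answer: -204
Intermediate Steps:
b = -2 (b = -2*1 = -2)
w = -12 (w = (-7 - 2) - 3 = -9 - 3 = -12)
A(1)*w = 17*(-12) = -204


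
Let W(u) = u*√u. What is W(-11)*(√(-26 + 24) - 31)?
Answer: 11*√22 + 341*I*√11 ≈ 51.595 + 1131.0*I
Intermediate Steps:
W(u) = u^(3/2)
W(-11)*(√(-26 + 24) - 31) = (-11)^(3/2)*(√(-26 + 24) - 31) = (-11*I*√11)*(√(-2) - 31) = (-11*I*√11)*(I*√2 - 31) = (-11*I*√11)*(-31 + I*√2) = -11*I*√11*(-31 + I*√2)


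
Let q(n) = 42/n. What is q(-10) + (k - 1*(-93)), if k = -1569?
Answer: -7401/5 ≈ -1480.2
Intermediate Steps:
q(-10) + (k - 1*(-93)) = 42/(-10) + (-1569 - 1*(-93)) = 42*(-⅒) + (-1569 + 93) = -21/5 - 1476 = -7401/5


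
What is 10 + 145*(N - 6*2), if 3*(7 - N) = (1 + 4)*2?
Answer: -3595/3 ≈ -1198.3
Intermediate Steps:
N = 11/3 (N = 7 - (1 + 4)*2/3 = 7 - 5*2/3 = 7 - 1/3*10 = 7 - 10/3 = 11/3 ≈ 3.6667)
10 + 145*(N - 6*2) = 10 + 145*(11/3 - 6*2) = 10 + 145*(11/3 - 12) = 10 + 145*(-25/3) = 10 - 3625/3 = -3595/3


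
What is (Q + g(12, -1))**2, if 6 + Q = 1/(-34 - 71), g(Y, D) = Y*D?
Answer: 3575881/11025 ≈ 324.34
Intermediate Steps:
g(Y, D) = D*Y
Q = -631/105 (Q = -6 + 1/(-34 - 71) = -6 + 1/(-105) = -6 - 1/105 = -631/105 ≈ -6.0095)
(Q + g(12, -1))**2 = (-631/105 - 1*12)**2 = (-631/105 - 12)**2 = (-1891/105)**2 = 3575881/11025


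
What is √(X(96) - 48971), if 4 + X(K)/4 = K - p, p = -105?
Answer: I*√48183 ≈ 219.51*I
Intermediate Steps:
X(K) = 404 + 4*K (X(K) = -16 + 4*(K - 1*(-105)) = -16 + 4*(K + 105) = -16 + 4*(105 + K) = -16 + (420 + 4*K) = 404 + 4*K)
√(X(96) - 48971) = √((404 + 4*96) - 48971) = √((404 + 384) - 48971) = √(788 - 48971) = √(-48183) = I*√48183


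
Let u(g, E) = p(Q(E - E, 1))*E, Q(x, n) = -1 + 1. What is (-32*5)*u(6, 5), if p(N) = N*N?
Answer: 0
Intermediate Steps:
Q(x, n) = 0
p(N) = N²
u(g, E) = 0 (u(g, E) = 0²*E = 0*E = 0)
(-32*5)*u(6, 5) = -32*5*0 = -160*0 = 0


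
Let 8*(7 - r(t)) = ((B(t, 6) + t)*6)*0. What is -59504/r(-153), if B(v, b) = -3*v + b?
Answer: -59504/7 ≈ -8500.6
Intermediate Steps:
B(v, b) = b - 3*v
r(t) = 7 (r(t) = 7 - ((6 - 3*t) + t)*6*0/8 = 7 - (6 - 2*t)*6*0/8 = 7 - (36 - 12*t)*0/8 = 7 - ⅛*0 = 7 + 0 = 7)
-59504/r(-153) = -59504/7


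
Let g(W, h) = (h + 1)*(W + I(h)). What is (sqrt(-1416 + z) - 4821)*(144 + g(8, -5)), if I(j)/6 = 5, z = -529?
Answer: 38568 - 8*I*sqrt(1945) ≈ 38568.0 - 352.82*I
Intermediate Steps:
I(j) = 30 (I(j) = 6*5 = 30)
g(W, h) = (1 + h)*(30 + W) (g(W, h) = (h + 1)*(W + 30) = (1 + h)*(30 + W))
(sqrt(-1416 + z) - 4821)*(144 + g(8, -5)) = (sqrt(-1416 - 529) - 4821)*(144 + (30 + 8 + 30*(-5) + 8*(-5))) = (sqrt(-1945) - 4821)*(144 + (30 + 8 - 150 - 40)) = (I*sqrt(1945) - 4821)*(144 - 152) = (-4821 + I*sqrt(1945))*(-8) = 38568 - 8*I*sqrt(1945)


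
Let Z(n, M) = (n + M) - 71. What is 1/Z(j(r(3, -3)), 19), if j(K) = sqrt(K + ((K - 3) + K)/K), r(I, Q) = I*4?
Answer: -208/10761 - 2*sqrt(55)/10761 ≈ -0.020707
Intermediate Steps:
r(I, Q) = 4*I
j(K) = sqrt(K + (-3 + 2*K)/K) (j(K) = sqrt(K + ((-3 + K) + K)/K) = sqrt(K + (-3 + 2*K)/K))
Z(n, M) = -71 + M + n (Z(n, M) = (M + n) - 71 = -71 + M + n)
1/Z(j(r(3, -3)), 19) = 1/(-71 + 19 + sqrt(2 + 4*3 - 3/(4*3))) = 1/(-71 + 19 + sqrt(2 + 12 - 3/12)) = 1/(-71 + 19 + sqrt(2 + 12 - 3*1/12)) = 1/(-71 + 19 + sqrt(2 + 12 - 1/4)) = 1/(-71 + 19 + sqrt(55/4)) = 1/(-71 + 19 + sqrt(55)/2) = 1/(-52 + sqrt(55)/2)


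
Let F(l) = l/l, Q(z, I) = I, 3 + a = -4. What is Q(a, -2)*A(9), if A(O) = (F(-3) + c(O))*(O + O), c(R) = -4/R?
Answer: -20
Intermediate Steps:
a = -7 (a = -3 - 4 = -7)
F(l) = 1
A(O) = 2*O*(1 - 4/O) (A(O) = (1 - 4/O)*(O + O) = (1 - 4/O)*(2*O) = 2*O*(1 - 4/O))
Q(a, -2)*A(9) = -2*(-8 + 2*9) = -2*(-8 + 18) = -2*10 = -20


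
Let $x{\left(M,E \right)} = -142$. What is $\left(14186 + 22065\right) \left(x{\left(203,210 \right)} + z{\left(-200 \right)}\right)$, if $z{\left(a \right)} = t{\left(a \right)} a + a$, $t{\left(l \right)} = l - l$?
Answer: $-12397842$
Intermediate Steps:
$t{\left(l \right)} = 0$
$z{\left(a \right)} = a$ ($z{\left(a \right)} = 0 a + a = 0 + a = a$)
$\left(14186 + 22065\right) \left(x{\left(203,210 \right)} + z{\left(-200 \right)}\right) = \left(14186 + 22065\right) \left(-142 - 200\right) = 36251 \left(-342\right) = -12397842$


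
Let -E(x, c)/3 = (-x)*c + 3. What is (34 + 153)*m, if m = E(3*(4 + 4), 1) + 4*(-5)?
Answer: 8041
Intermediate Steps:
E(x, c) = -9 + 3*c*x (E(x, c) = -3*((-x)*c + 3) = -3*(-c*x + 3) = -3*(3 - c*x) = -9 + 3*c*x)
m = 43 (m = (-9 + 3*1*(3*(4 + 4))) + 4*(-5) = (-9 + 3*1*(3*8)) - 20 = (-9 + 3*1*24) - 20 = (-9 + 72) - 20 = 63 - 20 = 43)
(34 + 153)*m = (34 + 153)*43 = 187*43 = 8041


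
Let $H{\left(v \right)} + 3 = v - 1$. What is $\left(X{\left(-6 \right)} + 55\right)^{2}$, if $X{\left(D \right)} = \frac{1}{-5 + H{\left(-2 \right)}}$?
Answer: $\frac{364816}{121} \approx 3015.0$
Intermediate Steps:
$H{\left(v \right)} = -4 + v$ ($H{\left(v \right)} = -3 + \left(v - 1\right) = -3 + \left(-1 + v\right) = -4 + v$)
$X{\left(D \right)} = - \frac{1}{11}$ ($X{\left(D \right)} = \frac{1}{-5 - 6} = \frac{1}{-11} = - \frac{1}{11}$)
$\left(X{\left(-6 \right)} + 55\right)^{2} = \left(- \frac{1}{11} + 55\right)^{2} = \left(\frac{604}{11}\right)^{2} = \frac{364816}{121}$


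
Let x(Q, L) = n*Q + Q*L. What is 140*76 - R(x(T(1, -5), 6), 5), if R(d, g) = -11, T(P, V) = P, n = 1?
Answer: 10651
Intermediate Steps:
x(Q, L) = Q + L*Q (x(Q, L) = 1*Q + Q*L = Q + L*Q)
140*76 - R(x(T(1, -5), 6), 5) = 140*76 - 1*(-11) = 10640 + 11 = 10651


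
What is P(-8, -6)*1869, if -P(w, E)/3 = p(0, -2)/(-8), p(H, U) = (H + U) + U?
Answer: -5607/2 ≈ -2803.5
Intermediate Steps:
p(H, U) = H + 2*U
P(w, E) = -3/2 (P(w, E) = -3*(0 + 2*(-2))/(-8) = -3*(0 - 4)*(-1)/8 = -(-12)*(-1)/8 = -3*½ = -3/2)
P(-8, -6)*1869 = -3/2*1869 = -5607/2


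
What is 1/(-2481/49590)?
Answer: -16530/827 ≈ -19.988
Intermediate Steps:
1/(-2481/49590) = 1/(-2481*1/49590) = 1/(-827/16530) = -16530/827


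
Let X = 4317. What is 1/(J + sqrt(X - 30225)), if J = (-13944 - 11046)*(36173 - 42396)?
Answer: 12005/1866930803852 - I*sqrt(6477)/12092110816549404 ≈ 6.4303e-9 - 6.6556e-15*I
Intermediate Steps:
J = 155512770 (J = -24990*(-6223) = 155512770)
1/(J + sqrt(X - 30225)) = 1/(155512770 + sqrt(4317 - 30225)) = 1/(155512770 + sqrt(-25908)) = 1/(155512770 + 2*I*sqrt(6477))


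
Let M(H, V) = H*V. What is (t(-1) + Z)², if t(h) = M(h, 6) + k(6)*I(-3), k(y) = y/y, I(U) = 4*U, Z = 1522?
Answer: 2262016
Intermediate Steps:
k(y) = 1
t(h) = -12 + 6*h (t(h) = h*6 + 1*(4*(-3)) = 6*h + 1*(-12) = 6*h - 12 = -12 + 6*h)
(t(-1) + Z)² = ((-12 + 6*(-1)) + 1522)² = ((-12 - 6) + 1522)² = (-18 + 1522)² = 1504² = 2262016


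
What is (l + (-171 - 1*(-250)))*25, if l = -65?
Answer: 350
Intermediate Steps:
(l + (-171 - 1*(-250)))*25 = (-65 + (-171 - 1*(-250)))*25 = (-65 + (-171 + 250))*25 = (-65 + 79)*25 = 14*25 = 350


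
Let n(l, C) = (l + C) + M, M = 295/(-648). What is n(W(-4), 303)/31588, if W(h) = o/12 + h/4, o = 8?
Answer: 195833/20469024 ≈ 0.0095673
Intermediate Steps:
M = -295/648 (M = 295*(-1/648) = -295/648 ≈ -0.45525)
W(h) = ⅔ + h/4 (W(h) = 8/12 + h/4 = 8*(1/12) + h*(¼) = ⅔ + h/4)
n(l, C) = -295/648 + C + l (n(l, C) = (l + C) - 295/648 = (C + l) - 295/648 = -295/648 + C + l)
n(W(-4), 303)/31588 = (-295/648 + 303 + (⅔ + (¼)*(-4)))/31588 = (-295/648 + 303 + (⅔ - 1))*(1/31588) = (-295/648 + 303 - ⅓)*(1/31588) = (195833/648)*(1/31588) = 195833/20469024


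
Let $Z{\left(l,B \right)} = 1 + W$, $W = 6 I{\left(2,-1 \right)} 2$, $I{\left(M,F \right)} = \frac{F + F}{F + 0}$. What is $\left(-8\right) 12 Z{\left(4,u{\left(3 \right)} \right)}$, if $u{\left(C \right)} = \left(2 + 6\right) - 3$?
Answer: $-2400$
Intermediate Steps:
$u{\left(C \right)} = 5$ ($u{\left(C \right)} = 8 - 3 = 5$)
$I{\left(M,F \right)} = 2$ ($I{\left(M,F \right)} = \frac{2 F}{F} = 2$)
$W = 24$ ($W = 6 \cdot 2 \cdot 2 = 12 \cdot 2 = 24$)
$Z{\left(l,B \right)} = 25$ ($Z{\left(l,B \right)} = 1 + 24 = 25$)
$\left(-8\right) 12 Z{\left(4,u{\left(3 \right)} \right)} = \left(-8\right) 12 \cdot 25 = \left(-96\right) 25 = -2400$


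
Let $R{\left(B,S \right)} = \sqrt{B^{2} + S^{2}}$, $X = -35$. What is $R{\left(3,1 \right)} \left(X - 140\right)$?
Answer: $- 175 \sqrt{10} \approx -553.4$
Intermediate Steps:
$R{\left(3,1 \right)} \left(X - 140\right) = \sqrt{3^{2} + 1^{2}} \left(-35 - 140\right) = \sqrt{9 + 1} \left(-175\right) = \sqrt{10} \left(-175\right) = - 175 \sqrt{10}$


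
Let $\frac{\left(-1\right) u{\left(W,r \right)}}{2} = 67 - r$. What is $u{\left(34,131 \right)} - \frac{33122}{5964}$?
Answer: $\frac{365135}{2982} \approx 122.45$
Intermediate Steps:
$u{\left(W,r \right)} = -134 + 2 r$ ($u{\left(W,r \right)} = - 2 \left(67 - r\right) = -134 + 2 r$)
$u{\left(34,131 \right)} - \frac{33122}{5964} = \left(-134 + 2 \cdot 131\right) - \frac{33122}{5964} = \left(-134 + 262\right) - 33122 \cdot \frac{1}{5964} = 128 - \frac{16561}{2982} = \frac{365135}{2982}$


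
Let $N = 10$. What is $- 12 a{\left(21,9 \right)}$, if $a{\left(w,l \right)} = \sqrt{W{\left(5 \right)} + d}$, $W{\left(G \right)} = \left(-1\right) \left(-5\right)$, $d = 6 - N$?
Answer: $-12$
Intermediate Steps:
$d = -4$ ($d = 6 - 10 = -4$)
$W{\left(G \right)} = 5$
$a{\left(w,l \right)} = 1$ ($a{\left(w,l \right)} = \sqrt{5 - 4} = \sqrt{1} = 1$)
$- 12 a{\left(21,9 \right)} = \left(-12\right) 1 = -12$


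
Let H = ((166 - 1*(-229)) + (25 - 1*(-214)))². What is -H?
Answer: -401956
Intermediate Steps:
H = 401956 (H = ((166 + 229) + (25 + 214))² = (395 + 239)² = 634² = 401956)
-H = -1*401956 = -401956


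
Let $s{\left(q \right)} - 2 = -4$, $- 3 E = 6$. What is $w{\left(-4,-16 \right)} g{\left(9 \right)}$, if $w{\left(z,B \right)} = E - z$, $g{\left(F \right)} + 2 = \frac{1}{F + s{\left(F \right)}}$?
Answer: $- \frac{26}{7} \approx -3.7143$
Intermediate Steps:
$E = -2$ ($E = \left(- \frac{1}{3}\right) 6 = -2$)
$s{\left(q \right)} = -2$ ($s{\left(q \right)} = 2 - 4 = -2$)
$g{\left(F \right)} = -2 + \frac{1}{-2 + F}$ ($g{\left(F \right)} = -2 + \frac{1}{F - 2} = -2 + \frac{1}{-2 + F}$)
$w{\left(z,B \right)} = -2 - z$
$w{\left(-4,-16 \right)} g{\left(9 \right)} = \left(-2 - -4\right) \frac{5 - 18}{-2 + 9} = \left(-2 + 4\right) \frac{5 - 18}{7} = 2 \cdot \frac{1}{7} \left(-13\right) = 2 \left(- \frac{13}{7}\right) = - \frac{26}{7}$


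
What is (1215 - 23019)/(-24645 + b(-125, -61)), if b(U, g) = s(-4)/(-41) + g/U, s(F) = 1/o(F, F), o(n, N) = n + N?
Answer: 297988000/336808289 ≈ 0.88474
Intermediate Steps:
o(n, N) = N + n
s(F) = 1/(2*F) (s(F) = 1/(F + F) = 1/(2*F))
b(U, g) = 1/328 + g/U (b(U, g) = ((½)/(-4))/(-41) + g/U = ((½)*(-¼))*(-1/41) + g/U = -⅛*(-1/41) + g/U = 1/328 + g/U)
(1215 - 23019)/(-24645 + b(-125, -61)) = (1215 - 23019)/(-24645 + (-61 + (1/328)*(-125))/(-125)) = -21804/(-24645 - (-61 - 125/328)/125) = -21804/(-24645 - 1/125*(-20133/328)) = -21804/(-24645 + 20133/41000) = -21804/(-1010424867/41000) = -21804*(-41000/1010424867) = 297988000/336808289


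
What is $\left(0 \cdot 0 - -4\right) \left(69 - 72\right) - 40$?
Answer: $-52$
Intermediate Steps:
$\left(0 \cdot 0 - -4\right) \left(69 - 72\right) - 40 = \left(0 + 4\right) \left(-3\right) - 40 = 4 \left(-3\right) - 40 = -12 - 40 = -52$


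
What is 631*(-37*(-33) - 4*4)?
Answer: 760355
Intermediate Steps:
631*(-37*(-33) - 4*4) = 631*(1221 - 16) = 631*1205 = 760355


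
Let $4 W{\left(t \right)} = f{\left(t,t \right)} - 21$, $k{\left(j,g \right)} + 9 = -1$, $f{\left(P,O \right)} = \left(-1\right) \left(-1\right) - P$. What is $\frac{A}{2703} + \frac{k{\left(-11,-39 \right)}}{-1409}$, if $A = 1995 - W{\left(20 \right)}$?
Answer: $\frac{2852075}{3808527} \approx 0.74887$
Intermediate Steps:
$f{\left(P,O \right)} = 1 - P$
$k{\left(j,g \right)} = -10$ ($k{\left(j,g \right)} = -9 - 1 = -10$)
$W{\left(t \right)} = -5 - \frac{t}{4}$ ($W{\left(t \right)} = \frac{\left(1 - t\right) - 21}{4} = \frac{-20 - t}{4} = -5 - \frac{t}{4}$)
$A = 2005$ ($A = 1995 - \left(-5 - 5\right) = 1995 - -10 = 1995 + 10 = 2005$)
$\frac{A}{2703} + \frac{k{\left(-11,-39 \right)}}{-1409} = \frac{2005}{2703} - \frac{10}{-1409} = 2005 \cdot \frac{1}{2703} - - \frac{10}{1409} = \frac{2005}{2703} + \frac{10}{1409} = \frac{2852075}{3808527}$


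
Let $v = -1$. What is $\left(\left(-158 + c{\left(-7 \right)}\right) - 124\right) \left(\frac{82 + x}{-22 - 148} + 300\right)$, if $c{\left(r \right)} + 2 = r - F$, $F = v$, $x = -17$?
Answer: $- \frac{1477115}{17} \approx -86889.0$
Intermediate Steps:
$F = -1$
$c{\left(r \right)} = -1 + r$ ($c{\left(r \right)} = -2 + \left(r - -1\right) = -2 + \left(r + 1\right) = -2 + \left(1 + r\right) = -1 + r$)
$\left(\left(-158 + c{\left(-7 \right)}\right) - 124\right) \left(\frac{82 + x}{-22 - 148} + 300\right) = \left(\left(-158 - 8\right) - 124\right) \left(\frac{82 - 17}{-22 - 148} + 300\right) = \left(\left(-158 - 8\right) - 124\right) \left(\frac{65}{-170} + 300\right) = \left(-166 - 124\right) \left(65 \left(- \frac{1}{170}\right) + 300\right) = - 290 \left(- \frac{13}{34} + 300\right) = \left(-290\right) \frac{10187}{34} = - \frac{1477115}{17}$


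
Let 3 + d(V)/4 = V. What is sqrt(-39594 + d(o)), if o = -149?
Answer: I*sqrt(40202) ≈ 200.5*I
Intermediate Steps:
d(V) = -12 + 4*V
sqrt(-39594 + d(o)) = sqrt(-39594 + (-12 + 4*(-149))) = sqrt(-39594 + (-12 - 596)) = sqrt(-39594 - 608) = sqrt(-40202) = I*sqrt(40202)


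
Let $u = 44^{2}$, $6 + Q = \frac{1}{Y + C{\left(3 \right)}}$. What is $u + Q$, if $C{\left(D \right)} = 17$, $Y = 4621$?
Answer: $\frac{8951341}{4638} \approx 1930.0$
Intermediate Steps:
$Q = - \frac{27827}{4638}$ ($Q = -6 + \frac{1}{4621 + 17} = -6 + \frac{1}{4638} = - \frac{27827}{4638} \approx -5.9998$)
$u = 1936$
$u + Q = 1936 - \frac{27827}{4638} = \frac{8951341}{4638}$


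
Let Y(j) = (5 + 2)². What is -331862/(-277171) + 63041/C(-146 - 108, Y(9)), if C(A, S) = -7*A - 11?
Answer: 582565715/15798747 ≈ 36.874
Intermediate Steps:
Y(j) = 49 (Y(j) = 7² = 49)
C(A, S) = -11 - 7*A
-331862/(-277171) + 63041/C(-146 - 108, Y(9)) = -331862/(-277171) + 63041/(-11 - 7*(-146 - 108)) = -331862*(-1/277171) + 63041/(-11 - 7*(-254)) = 331862/277171 + 63041/(-11 + 1778) = 331862/277171 + 63041/1767 = 582565715/15798747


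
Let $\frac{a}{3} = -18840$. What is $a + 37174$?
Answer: $-19346$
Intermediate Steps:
$a = -56520$ ($a = 3 \left(-18840\right) = -56520$)
$a + 37174 = -56520 + 37174 = -19346$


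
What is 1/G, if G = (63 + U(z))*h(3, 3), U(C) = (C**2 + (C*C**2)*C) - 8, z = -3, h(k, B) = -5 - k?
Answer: -1/1160 ≈ -0.00086207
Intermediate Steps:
U(C) = -8 + C**2 + C**4 (U(C) = (C**2 + C**3*C) - 8 = (C**2 + C**4) - 8 = -8 + C**2 + C**4)
G = -1160 (G = (63 + (-8 + (-3)**2 + (-3)**4))*(-5 - 1*3) = (63 + (-8 + 9 + 81))*(-5 - 3) = (63 + 82)*(-8) = 145*(-8) = -1160)
1/G = 1/(-1160) = -1/1160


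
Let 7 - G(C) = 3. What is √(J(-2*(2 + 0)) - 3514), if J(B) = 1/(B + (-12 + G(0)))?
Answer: I*√126507/6 ≈ 59.28*I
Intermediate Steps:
G(C) = 4 (G(C) = 7 - 1*3 = 7 - 3 = 4)
J(B) = 1/(-8 + B) (J(B) = 1/(B + (-12 + 4)) = 1/(B - 8) = 1/(-8 + B))
√(J(-2*(2 + 0)) - 3514) = √(1/(-8 - 2*(2 + 0)) - 3514) = √(1/(-8 - 2*2) - 3514) = √(1/(-8 - 4) - 3514) = √(1/(-12) - 3514) = √(-1/12 - 3514) = √(-42169/12) = I*√126507/6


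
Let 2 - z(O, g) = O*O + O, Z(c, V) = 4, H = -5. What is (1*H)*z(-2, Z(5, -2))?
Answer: 0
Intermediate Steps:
z(O, g) = 2 - O - O² (z(O, g) = 2 - (O*O + O) = 2 - (O² + O) = 2 - (O + O²) = 2 + (-O - O²) = 2 - O - O²)
(1*H)*z(-2, Z(5, -2)) = (1*(-5))*(2 - 1*(-2) - 1*(-2)²) = -5*(2 + 2 - 1*4) = -5*(2 + 2 - 4) = -5*0 = 0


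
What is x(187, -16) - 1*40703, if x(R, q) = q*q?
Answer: -40447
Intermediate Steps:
x(R, q) = q²
x(187, -16) - 1*40703 = (-16)² - 1*40703 = 256 - 40703 = -40447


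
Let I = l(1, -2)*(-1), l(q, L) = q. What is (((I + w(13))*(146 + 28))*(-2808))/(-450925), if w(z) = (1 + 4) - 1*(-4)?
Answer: 3908736/450925 ≈ 8.6683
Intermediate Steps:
w(z) = 9 (w(z) = 5 + 4 = 9)
I = -1 (I = 1*(-1) = -1)
(((I + w(13))*(146 + 28))*(-2808))/(-450925) = (((-1 + 9)*(146 + 28))*(-2808))/(-450925) = ((8*174)*(-2808))*(-1/450925) = (1392*(-2808))*(-1/450925) = -3908736*(-1/450925) = 3908736/450925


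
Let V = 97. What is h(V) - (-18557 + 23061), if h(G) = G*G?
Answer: 4905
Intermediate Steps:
h(G) = G**2
h(V) - (-18557 + 23061) = 97**2 - (-18557 + 23061) = 9409 - 1*4504 = 9409 - 4504 = 4905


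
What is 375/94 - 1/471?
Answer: 176531/44274 ≈ 3.9872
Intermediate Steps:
375/94 - 1/471 = 176531/44274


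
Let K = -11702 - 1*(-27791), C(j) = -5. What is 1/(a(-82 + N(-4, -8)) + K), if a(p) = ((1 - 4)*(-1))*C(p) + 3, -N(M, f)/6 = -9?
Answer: 1/16077 ≈ 6.2201e-5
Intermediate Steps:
N(M, f) = 54 (N(M, f) = -6*(-9) = 54)
K = 16089 (K = -11702 + 27791 = 16089)
a(p) = -12 (a(p) = ((1 - 4)*(-1))*(-5) + 3 = -3*(-1)*(-5) + 3 = 3*(-5) + 3 = -15 + 3 = -12)
1/(a(-82 + N(-4, -8)) + K) = 1/(-12 + 16089) = 1/16077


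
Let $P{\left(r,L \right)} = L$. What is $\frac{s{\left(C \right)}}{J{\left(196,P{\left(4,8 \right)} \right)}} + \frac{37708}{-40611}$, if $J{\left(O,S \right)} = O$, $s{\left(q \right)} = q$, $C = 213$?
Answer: $\frac{1259375}{7959756} \approx 0.15822$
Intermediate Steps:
$\frac{s{\left(C \right)}}{J{\left(196,P{\left(4,8 \right)} \right)}} + \frac{37708}{-40611} = \frac{213}{196} + \frac{37708}{-40611} = 213 \cdot \frac{1}{196} + 37708 \left(- \frac{1}{40611}\right) = \frac{213}{196} - \frac{37708}{40611} = \frac{1259375}{7959756}$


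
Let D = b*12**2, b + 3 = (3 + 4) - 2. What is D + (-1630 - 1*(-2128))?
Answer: 786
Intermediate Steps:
b = 2 (b = -3 + ((3 + 4) - 2) = -3 + (7 - 2) = -3 + 5 = 2)
D = 288 (D = 2*12**2 = 2*144 = 288)
D + (-1630 - 1*(-2128)) = 288 + (-1630 - 1*(-2128)) = 288 + (-1630 + 2128) = 288 + 498 = 786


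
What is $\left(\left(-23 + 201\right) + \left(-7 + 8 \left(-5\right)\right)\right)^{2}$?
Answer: $17161$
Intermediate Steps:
$\left(\left(-23 + 201\right) + \left(-7 + 8 \left(-5\right)\right)\right)^{2} = \left(178 - 47\right)^{2} = 131^{2} = 17161$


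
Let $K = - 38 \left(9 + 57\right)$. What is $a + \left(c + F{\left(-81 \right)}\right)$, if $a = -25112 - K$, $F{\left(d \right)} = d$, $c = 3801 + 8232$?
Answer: $-10652$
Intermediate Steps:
$c = 12033$
$K = -2508$ ($K = \left(-38\right) 66 = -2508$)
$a = -22604$ ($a = -25112 - -2508 = -25112 + 2508 = -22604$)
$a + \left(c + F{\left(-81 \right)}\right) = -22604 + \left(12033 - 81\right) = -22604 + 11952 = -10652$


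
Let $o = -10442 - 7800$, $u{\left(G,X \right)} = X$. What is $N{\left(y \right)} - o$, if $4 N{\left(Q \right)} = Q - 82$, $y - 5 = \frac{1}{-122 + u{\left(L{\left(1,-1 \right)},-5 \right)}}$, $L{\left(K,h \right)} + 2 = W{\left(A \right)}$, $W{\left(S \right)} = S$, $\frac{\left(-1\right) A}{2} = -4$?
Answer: $\frac{2314289}{127} \approx 18223.0$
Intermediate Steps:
$A = 8$ ($A = \left(-2\right) \left(-4\right) = 8$)
$L{\left(K,h \right)} = 6$ ($L{\left(K,h \right)} = -2 + 8 = 6$)
$y = \frac{634}{127}$ ($y = 5 + \frac{1}{-122 - 5} = 5 + \frac{1}{-127} = 5 - \frac{1}{127} = \frac{634}{127} \approx 4.9921$)
$N{\left(Q \right)} = - \frac{41}{2} + \frac{Q}{4}$ ($N{\left(Q \right)} = \frac{Q - 82}{4} = \frac{-82 + Q}{4} = - \frac{41}{2} + \frac{Q}{4}$)
$o = -18242$ ($o = -10442 - 7800 = -18242$)
$N{\left(y \right)} - o = \left(- \frac{41}{2} + \frac{1}{4} \cdot \frac{634}{127}\right) - -18242 = \left(- \frac{41}{2} + \frac{317}{254}\right) + 18242 = - \frac{2445}{127} + 18242 = \frac{2314289}{127}$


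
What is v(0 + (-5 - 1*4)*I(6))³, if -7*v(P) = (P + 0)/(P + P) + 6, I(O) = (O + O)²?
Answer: -2197/2744 ≈ -0.80066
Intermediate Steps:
I(O) = 4*O² (I(O) = (2*O)² = 4*O²)
v(P) = -13/14 (v(P) = -((P + 0)/(P + P) + 6)/7 = -(P/((2*P)) + 6)/7 = -(P*(1/(2*P)) + 6)/7 = -(½ + 6)/7 = -⅐*13/2 = -13/14)
v(0 + (-5 - 1*4)*I(6))³ = (-13/14)³ = -2197/2744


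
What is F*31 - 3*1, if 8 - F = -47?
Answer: 1702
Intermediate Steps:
F = 55 (F = 8 - 1*(-47) = 8 + 47 = 55)
F*31 - 3*1 = 55*31 - 3*1 = 1705 - 3 = 1702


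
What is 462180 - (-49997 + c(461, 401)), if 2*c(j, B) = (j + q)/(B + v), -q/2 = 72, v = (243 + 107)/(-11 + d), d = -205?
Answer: 22091713423/43133 ≈ 5.1218e+5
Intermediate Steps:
v = -175/108 (v = (243 + 107)/(-11 - 205) = 350/(-216) = 350*(-1/216) = -175/108 ≈ -1.6204)
q = -144 (q = -2*72 = -144)
c(j, B) = (-144 + j)/(2*(-175/108 + B)) (c(j, B) = ((j - 144)/(B - 175/108))/2 = ((-144 + j)/(-175/108 + B))/2 = (-144 + j)/(2*(-175/108 + B)))
462180 - (-49997 + c(461, 401)) = 462180 - (-49997 + 54*(-144 + 461)/(-175 + 108*401)) = 462180 - (-49997 + 54*317/(-175 + 43308)) = 462180 - (-49997 + 54*317/43133) = 462180 - (-49997 + 54*(1/43133)*317) = 462180 - (-49997 + 17118/43133) = 462180 - 1*(-2156503483/43133) = 462180 + 2156503483/43133 = 22091713423/43133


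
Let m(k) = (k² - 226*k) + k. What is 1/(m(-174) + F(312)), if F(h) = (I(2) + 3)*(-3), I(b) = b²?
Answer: 1/69405 ≈ 1.4408e-5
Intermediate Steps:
m(k) = k² - 225*k
F(h) = -21 (F(h) = (2² + 3)*(-3) = (4 + 3)*(-3) = 7*(-3) = -21)
1/(m(-174) + F(312)) = 1/(-174*(-225 - 174) - 21) = 1/(-174*(-399) - 21) = 1/(69426 - 21) = 1/69405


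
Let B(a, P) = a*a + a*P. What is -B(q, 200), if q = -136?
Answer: 8704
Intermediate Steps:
B(a, P) = a² + P*a
-B(q, 200) = -(-136)*(200 - 136) = -(-136)*64 = -1*(-8704) = 8704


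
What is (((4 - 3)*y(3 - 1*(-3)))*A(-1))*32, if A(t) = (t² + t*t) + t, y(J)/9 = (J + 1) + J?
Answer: 3744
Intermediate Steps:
y(J) = 9 + 18*J (y(J) = 9*((J + 1) + J) = 9*((1 + J) + J) = 9*(1 + 2*J) = 9 + 18*J)
A(t) = t + 2*t² (A(t) = (t² + t²) + t = 2*t² + t = t + 2*t²)
(((4 - 3)*y(3 - 1*(-3)))*A(-1))*32 = (((4 - 3)*(9 + 18*(3 - 1*(-3))))*(-(1 + 2*(-1))))*32 = ((1*(9 + 18*(3 + 3)))*(-(1 - 2)))*32 = ((1*(9 + 18*6))*(-1*(-1)))*32 = ((1*(9 + 108))*1)*32 = ((1*117)*1)*32 = (117*1)*32 = 117*32 = 3744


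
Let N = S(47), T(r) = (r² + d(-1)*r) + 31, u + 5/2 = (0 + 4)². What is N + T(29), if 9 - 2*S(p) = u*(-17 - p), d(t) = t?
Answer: 2559/2 ≈ 1279.5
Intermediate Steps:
u = 27/2 (u = -5/2 + (0 + 4)² = -5/2 + 4² = -5/2 + 16 = 27/2 ≈ 13.500)
S(p) = 477/4 + 27*p/4 (S(p) = 9/2 - 27*(-17 - p)/4 = 9/2 - (-459/2 - 27*p/2)/2 = 9/2 + (459/4 + 27*p/4) = 477/4 + 27*p/4)
T(r) = 31 + r² - r (T(r) = (r² - r) + 31 = 31 + r² - r)
N = 873/2 (N = 477/4 + (27/4)*47 = 477/4 + 1269/4 = 873/2 ≈ 436.50)
N + T(29) = 873/2 + (31 + 29² - 1*29) = 873/2 + (31 + 841 - 29) = 873/2 + 843 = 2559/2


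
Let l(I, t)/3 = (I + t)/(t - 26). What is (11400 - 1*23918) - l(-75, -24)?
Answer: -626197/50 ≈ -12524.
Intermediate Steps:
l(I, t) = 3*(I + t)/(-26 + t) (l(I, t) = 3*((I + t)/(t - 26)) = 3*((I + t)/(-26 + t)) = 3*(I + t)/(-26 + t))
(11400 - 1*23918) - l(-75, -24) = (11400 - 1*23918) - 3*(-75 - 24)/(-26 - 24) = (11400 - 23918) - 3*(-99)/(-50) = -12518 - 3*(-1)*(-99)/50 = -12518 - 1*297/50 = -12518 - 297/50 = -626197/50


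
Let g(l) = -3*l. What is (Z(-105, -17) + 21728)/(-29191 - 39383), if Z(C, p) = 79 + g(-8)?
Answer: -7277/22858 ≈ -0.31836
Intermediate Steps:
Z(C, p) = 103 (Z(C, p) = 79 - 3*(-8) = 79 + 24 = 103)
(Z(-105, -17) + 21728)/(-29191 - 39383) = (103 + 21728)/(-29191 - 39383) = 21831/(-68574) = 21831*(-1/68574) = -7277/22858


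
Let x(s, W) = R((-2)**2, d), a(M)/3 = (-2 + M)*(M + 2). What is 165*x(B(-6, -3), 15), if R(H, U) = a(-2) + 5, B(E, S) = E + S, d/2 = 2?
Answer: 825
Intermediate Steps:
d = 4 (d = 2*2 = 4)
a(M) = 3*(-2 + M)*(2 + M) (a(M) = 3*((-2 + M)*(M + 2)) = 3*((-2 + M)*(2 + M)) = 3*(-2 + M)*(2 + M))
R(H, U) = 5 (R(H, U) = (-12 + 3*(-2)**2) + 5 = (-12 + 3*4) + 5 = (-12 + 12) + 5 = 0 + 5 = 5)
x(s, W) = 5
165*x(B(-6, -3), 15) = 165*5 = 825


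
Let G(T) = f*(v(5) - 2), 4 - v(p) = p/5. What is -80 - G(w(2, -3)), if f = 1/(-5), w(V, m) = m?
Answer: -399/5 ≈ -79.800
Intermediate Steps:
f = -1/5 ≈ -0.20000
v(p) = 4 - p/5
G(T) = -1/5 (G(T) = -((4 - 1/5*5) - 2)/5 = -((4 - 1) - 2)/5 = -(3 - 2)/5 = -1/5*1 = -1/5)
-80 - G(w(2, -3)) = -80 - 1*(-1/5) = -80 + 1/5 = -399/5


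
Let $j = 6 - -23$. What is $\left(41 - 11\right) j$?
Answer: $870$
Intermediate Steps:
$j = 29$ ($j = 6 + 23 = 29$)
$\left(41 - 11\right) j = \left(41 - 11\right) 29 = 30 \cdot 29 = 870$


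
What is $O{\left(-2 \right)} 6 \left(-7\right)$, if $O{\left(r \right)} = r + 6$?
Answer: $-168$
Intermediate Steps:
$O{\left(r \right)} = 6 + r$
$O{\left(-2 \right)} 6 \left(-7\right) = \left(6 - 2\right) 6 \left(-7\right) = 4 \cdot 6 \left(-7\right) = 24 \left(-7\right) = -168$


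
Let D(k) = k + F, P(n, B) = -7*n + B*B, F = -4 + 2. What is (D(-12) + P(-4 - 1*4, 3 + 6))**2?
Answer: 15129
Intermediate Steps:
F = -2
P(n, B) = B**2 - 7*n (P(n, B) = -7*n + B**2 = B**2 - 7*n)
D(k) = -2 + k (D(k) = k - 2 = -2 + k)
(D(-12) + P(-4 - 1*4, 3 + 6))**2 = ((-2 - 12) + ((3 + 6)**2 - 7*(-4 - 1*4)))**2 = (-14 + (9**2 - 7*(-4 - 4)))**2 = (-14 + (81 - 7*(-8)))**2 = (-14 + (81 + 56))**2 = (-14 + 137)**2 = 123**2 = 15129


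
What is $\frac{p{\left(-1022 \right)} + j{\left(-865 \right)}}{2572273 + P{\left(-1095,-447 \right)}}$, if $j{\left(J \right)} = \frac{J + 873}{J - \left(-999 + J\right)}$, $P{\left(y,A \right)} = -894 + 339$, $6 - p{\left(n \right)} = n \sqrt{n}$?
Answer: $\frac{3001}{1284573141} + \frac{511 i \sqrt{1022}}{1285859} \approx 2.3362 \cdot 10^{-6} + 0.012704 i$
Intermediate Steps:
$p{\left(n \right)} = 6 - n^{\frac{3}{2}}$ ($p{\left(n \right)} = 6 - n \sqrt{n} = 6 - n^{\frac{3}{2}}$)
$P{\left(y,A \right)} = -555$
$j{\left(J \right)} = \frac{97}{111} + \frac{J}{999}$ ($j{\left(J \right)} = \frac{873 + J}{999} = \left(873 + J\right) \frac{1}{999} = \frac{97}{111} + \frac{J}{999}$)
$\frac{p{\left(-1022 \right)} + j{\left(-865 \right)}}{2572273 + P{\left(-1095,-447 \right)}} = \frac{\left(6 - \left(-1022\right)^{\frac{3}{2}}\right) + \left(\frac{97}{111} + \frac{1}{999} \left(-865\right)\right)}{2572273 - 555} = \frac{\left(6 - - 1022 i \sqrt{1022}\right) + \left(\frac{97}{111} - \frac{865}{999}\right)}{2571718} = \left(\left(6 + 1022 i \sqrt{1022}\right) + \frac{8}{999}\right) \frac{1}{2571718} = \left(\frac{6002}{999} + 1022 i \sqrt{1022}\right) \frac{1}{2571718} = \frac{3001}{1284573141} + \frac{511 i \sqrt{1022}}{1285859}$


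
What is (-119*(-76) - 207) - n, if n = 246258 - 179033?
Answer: -58388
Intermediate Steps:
n = 67225
(-119*(-76) - 207) - n = (-119*(-76) - 207) - 1*67225 = (9044 - 207) - 67225 = 8837 - 67225 = -58388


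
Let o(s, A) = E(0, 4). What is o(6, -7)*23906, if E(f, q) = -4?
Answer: -95624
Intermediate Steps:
o(s, A) = -4
o(6, -7)*23906 = -4*23906 = -95624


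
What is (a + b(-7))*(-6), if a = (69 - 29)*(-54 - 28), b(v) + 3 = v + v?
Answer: 19782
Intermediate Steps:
b(v) = -3 + 2*v (b(v) = -3 + (v + v) = -3 + 2*v)
a = -3280 (a = 40*(-82) = -3280)
(a + b(-7))*(-6) = (-3280 + (-3 + 2*(-7)))*(-6) = (-3280 + (-3 - 14))*(-6) = (-3280 - 17)*(-6) = -3297*(-6) = 19782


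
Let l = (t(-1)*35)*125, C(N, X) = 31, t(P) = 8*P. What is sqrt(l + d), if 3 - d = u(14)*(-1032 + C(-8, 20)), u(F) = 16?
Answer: 3*I*sqrt(2109) ≈ 137.77*I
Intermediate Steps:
d = 16019 (d = 3 - 16*(-1032 + 31) = 3 - 16*(-1001) = 3 - 1*(-16016) = 3 + 16016 = 16019)
l = -35000 (l = ((8*(-1))*35)*125 = -8*35*125 = -280*125 = -35000)
sqrt(l + d) = sqrt(-35000 + 16019) = sqrt(-18981) = 3*I*sqrt(2109)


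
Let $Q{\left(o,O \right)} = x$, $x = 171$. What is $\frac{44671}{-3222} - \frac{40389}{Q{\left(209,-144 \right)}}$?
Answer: $- \frac{15308011}{61218} \approx -250.06$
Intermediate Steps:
$Q{\left(o,O \right)} = 171$
$\frac{44671}{-3222} - \frac{40389}{Q{\left(209,-144 \right)}} = \frac{44671}{-3222} - \frac{40389}{171} = 44671 \left(- \frac{1}{3222}\right) - \frac{13463}{57} = - \frac{44671}{3222} - \frac{13463}{57} = - \frac{15308011}{61218}$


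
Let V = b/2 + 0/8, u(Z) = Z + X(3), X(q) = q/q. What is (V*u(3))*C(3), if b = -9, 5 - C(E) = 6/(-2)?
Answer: -144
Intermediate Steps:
C(E) = 8 (C(E) = 5 - 6/(-2) = 5 - 6*(-1)/2 = 5 - 1*(-3) = 5 + 3 = 8)
X(q) = 1
u(Z) = 1 + Z (u(Z) = Z + 1 = 1 + Z)
V = -9/2 (V = -9/2 + 0/8 = -9*½ + 0*(⅛) = -9/2 + 0 = -9/2 ≈ -4.5000)
(V*u(3))*C(3) = -9*(1 + 3)/2*8 = -9/2*4*8 = -18*8 = -144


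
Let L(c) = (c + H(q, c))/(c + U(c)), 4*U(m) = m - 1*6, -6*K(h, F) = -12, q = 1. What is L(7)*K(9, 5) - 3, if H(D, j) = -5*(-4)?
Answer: 129/29 ≈ 4.4483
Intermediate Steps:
K(h, F) = 2 (K(h, F) = -⅙*(-12) = 2)
H(D, j) = 20
U(m) = -3/2 + m/4 (U(m) = (m - 1*6)/4 = (m - 6)/4 = (-6 + m)/4 = -3/2 + m/4)
L(c) = (20 + c)/(-3/2 + 5*c/4) (L(c) = (c + 20)/(c + (-3/2 + c/4)) = (20 + c)/(-3/2 + 5*c/4))
L(7)*K(9, 5) - 3 = (4*(20 + 7)/(-6 + 5*7))*2 - 3 = (4*27/(-6 + 35))*2 - 3 = (4*27/29)*2 - 3 = (4*(1/29)*27)*2 - 3 = (108/29)*2 - 3 = 216/29 - 3 = 129/29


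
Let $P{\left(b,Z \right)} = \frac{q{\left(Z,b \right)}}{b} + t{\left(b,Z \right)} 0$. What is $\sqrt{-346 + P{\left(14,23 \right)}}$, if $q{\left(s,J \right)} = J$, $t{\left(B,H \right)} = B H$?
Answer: $i \sqrt{345} \approx 18.574 i$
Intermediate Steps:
$P{\left(b,Z \right)} = 1$ ($P{\left(b,Z \right)} = \frac{b}{b} + b Z 0 = 1 + Z b 0 = 1 + 0 = 1$)
$\sqrt{-346 + P{\left(14,23 \right)}} = \sqrt{-346 + 1} = \sqrt{-345} = i \sqrt{345}$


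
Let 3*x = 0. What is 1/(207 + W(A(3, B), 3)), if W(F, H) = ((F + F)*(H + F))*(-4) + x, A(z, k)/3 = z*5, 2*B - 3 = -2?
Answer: -1/17073 ≈ -5.8572e-5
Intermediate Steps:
B = 1/2 (B = 3/2 + (1/2)*(-2) = 3/2 - 1 = 1/2 ≈ 0.50000)
A(z, k) = 15*z (A(z, k) = 3*(z*5) = 3*(5*z) = 15*z)
x = 0 (x = (1/3)*0 = 0)
W(F, H) = -8*F*(F + H) (W(F, H) = ((F + F)*(H + F))*(-4) + 0 = ((2*F)*(F + H))*(-4) + 0 = (2*F*(F + H))*(-4) + 0 = -8*F*(F + H) + 0 = -8*F*(F + H))
1/(207 + W(A(3, B), 3)) = 1/(207 + 8*(15*3)*(-15*3 - 1*3)) = 1/(207 + 8*45*(-1*45 - 3)) = 1/(207 + 8*45*(-45 - 3)) = 1/(207 + 8*45*(-48)) = 1/(207 - 17280) = 1/(-17073) = -1/17073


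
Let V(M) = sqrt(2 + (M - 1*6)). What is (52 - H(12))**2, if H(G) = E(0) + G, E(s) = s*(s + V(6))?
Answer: 1600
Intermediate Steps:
V(M) = sqrt(-4 + M) (V(M) = sqrt(2 + (M - 6)) = sqrt(2 + (-6 + M)) = sqrt(-4 + M))
E(s) = s*(s + sqrt(2)) (E(s) = s*(s + sqrt(-4 + 6)) = s*(s + sqrt(2)))
H(G) = G (H(G) = 0*(0 + sqrt(2)) + G = 0*sqrt(2) + G = 0 + G = G)
(52 - H(12))**2 = (52 - 1*12)**2 = (52 - 12)**2 = 40**2 = 1600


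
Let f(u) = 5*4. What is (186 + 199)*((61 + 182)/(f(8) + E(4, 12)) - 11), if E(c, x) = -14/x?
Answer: 82775/113 ≈ 732.52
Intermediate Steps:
f(u) = 20
(186 + 199)*((61 + 182)/(f(8) + E(4, 12)) - 11) = (186 + 199)*((61 + 182)/(20 - 14/12) - 11) = 385*(243/(20 - 14*1/12) - 11) = 385*(243/(20 - 7/6) - 11) = 385*(243/(113/6) - 11) = 385*(243*(6/113) - 11) = 385*(1458/113 - 11) = 385*(215/113) = 82775/113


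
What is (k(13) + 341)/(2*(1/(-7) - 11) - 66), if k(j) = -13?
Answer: -1148/309 ≈ -3.7152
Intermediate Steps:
(k(13) + 341)/(2*(1/(-7) - 11) - 66) = (-13 + 341)/(2*(1/(-7) - 11) - 66) = 328/(2*(-1/7 - 11) - 66) = 328/(2*(-78/7) - 66) = 328/(-156/7 - 66) = 328/(-618/7) = 328*(-7/618) = -1148/309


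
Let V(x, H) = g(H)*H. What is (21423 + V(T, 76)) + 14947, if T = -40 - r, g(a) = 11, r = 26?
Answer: 37206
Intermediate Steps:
T = -66 (T = -40 - 1*26 = -40 - 26 = -66)
V(x, H) = 11*H
(21423 + V(T, 76)) + 14947 = (21423 + 11*76) + 14947 = (21423 + 836) + 14947 = 22259 + 14947 = 37206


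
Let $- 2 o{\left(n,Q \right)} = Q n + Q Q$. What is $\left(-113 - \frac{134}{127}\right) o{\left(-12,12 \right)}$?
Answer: $0$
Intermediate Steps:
$o{\left(n,Q \right)} = - \frac{Q^{2}}{2} - \frac{Q n}{2}$ ($o{\left(n,Q \right)} = - \frac{Q n + Q Q}{2} = - \frac{Q n + Q^{2}}{2} = - \frac{Q^{2} + Q n}{2} = - \frac{Q^{2}}{2} - \frac{Q n}{2}$)
$\left(-113 - \frac{134}{127}\right) o{\left(-12,12 \right)} = \left(-113 - \frac{134}{127}\right) \left(\left(- \frac{1}{2}\right) 12 \left(12 - 12\right)\right) = \left(-113 - \frac{134}{127}\right) \left(\left(- \frac{1}{2}\right) 12 \cdot 0\right) = \left(-113 - \frac{134}{127}\right) 0 = \left(- \frac{14485}{127}\right) 0 = 0$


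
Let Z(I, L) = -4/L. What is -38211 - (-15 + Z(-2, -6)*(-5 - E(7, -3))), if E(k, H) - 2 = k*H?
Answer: -114616/3 ≈ -38205.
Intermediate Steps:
E(k, H) = 2 + H*k (E(k, H) = 2 + k*H = 2 + H*k)
-38211 - (-15 + Z(-2, -6)*(-5 - E(7, -3))) = -38211 - (-15 + (-4/(-6))*(-5 - (2 - 3*7))) = -38211 - (-15 + (-4*(-⅙))*(-5 - (2 - 21))) = -38211 - (-15 + 2*(-5 - 1*(-19))/3) = -38211 - (-15 + 2*(-5 + 19)/3) = -38211 - (-15 + (⅔)*14) = -38211 - (-15 + 28/3) = -38211 - 1*(-17/3) = -38211 + 17/3 = -114616/3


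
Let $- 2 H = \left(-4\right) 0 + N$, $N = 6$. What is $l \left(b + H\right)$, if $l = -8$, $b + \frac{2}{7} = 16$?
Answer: $- \frac{712}{7} \approx -101.71$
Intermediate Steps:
$b = \frac{110}{7}$ ($b = - \frac{2}{7} + 16 = \frac{110}{7} \approx 15.714$)
$H = -3$ ($H = - \frac{\left(-4\right) 0 + 6}{2} = - \frac{0 + 6}{2} = \left(- \frac{1}{2}\right) 6 = -3$)
$l \left(b + H\right) = - 8 \left(\frac{110}{7} - 3\right) = \left(-8\right) \frac{89}{7} = - \frac{712}{7}$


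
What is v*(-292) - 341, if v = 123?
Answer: -36257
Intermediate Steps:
v*(-292) - 341 = 123*(-292) - 341 = -35916 - 341 = -36257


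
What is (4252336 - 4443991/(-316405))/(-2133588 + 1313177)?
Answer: -1345464816071/259582142455 ≈ -5.1832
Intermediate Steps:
(4252336 - 4443991/(-316405))/(-2133588 + 1313177) = (4252336 - 4443991*(-1/316405))/(-820411) = (4252336 + 4443991/316405)*(-1/820411) = (1345464816071/316405)*(-1/820411) = -1345464816071/259582142455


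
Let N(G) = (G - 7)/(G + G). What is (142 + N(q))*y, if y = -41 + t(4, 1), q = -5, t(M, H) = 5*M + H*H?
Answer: -2864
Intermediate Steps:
t(M, H) = H**2 + 5*M (t(M, H) = 5*M + H**2 = H**2 + 5*M)
N(G) = (-7 + G)/(2*G) (N(G) = (-7 + G)/((2*G)) = (-7 + G)*(1/(2*G)) = (-7 + G)/(2*G))
y = -20 (y = -41 + (1**2 + 5*4) = -41 + (1 + 20) = -41 + 21 = -20)
(142 + N(q))*y = (142 + (1/2)*(-7 - 5)/(-5))*(-20) = (142 + (1/2)*(-1/5)*(-12))*(-20) = (142 + 6/5)*(-20) = (716/5)*(-20) = -2864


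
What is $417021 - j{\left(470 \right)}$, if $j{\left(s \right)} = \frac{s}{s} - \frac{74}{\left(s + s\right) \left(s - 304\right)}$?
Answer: $\frac{32535900437}{78020} \approx 4.1702 \cdot 10^{5}$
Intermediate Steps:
$j{\left(s \right)} = 1 - \frac{37}{s \left(-304 + s\right)}$ ($j{\left(s \right)} = 1 - \frac{74}{2 s \left(-304 + s\right)} = 1 - 74 \frac{1}{2 s \left(-304 + s\right)} = 1 - \frac{37}{s \left(-304 + s\right)}$)
$417021 - j{\left(470 \right)} = 417021 - \frac{-37 + 470^{2} - 142880}{470 \left(-304 + 470\right)} = 417021 - \frac{-37 + 220900 - 142880}{470 \cdot 166} = 417021 - \frac{1}{470} \cdot \frac{1}{166} \cdot 77983 = 417021 - \frac{77983}{78020} = \frac{32535900437}{78020}$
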